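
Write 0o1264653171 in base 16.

0xAD35679

Each octal digit is 3 bits: 1=001 2=010 6=110 4=100 6=110 5=101 3=011 1=001 7=111 1=001.
Group the bits into nibbles: 1010 1101 0011 0101 0110 0111 1001 → AD35679.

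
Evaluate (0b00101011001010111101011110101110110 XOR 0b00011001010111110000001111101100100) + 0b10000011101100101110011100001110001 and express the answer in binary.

0b10110110001001111011101101010000011

First 0b00101011001010111101011110101110110 XOR 0b00011001010111110000001111101100100 = 0b00110010011101001101010001000010010.
Add column by column in base 2, right to left:
  0+1 = 1
  1+0 = 1
  0+0 = 0
  0+0 = 0
  1+1 = 0 carry 1
  0+1+1 = 0 carry 1
  0+1+1 = 0 carry 1
  0+0+1 = 1
  0+0 = 0
  1+0 = 1
  0+0 = 0
  0+1 = 1
  0+1 = 1
  1+1 = 0 carry 1
  0+0+1 = 1
  1+0 = 1
  0+1 = 1
  1+1 = 0 carry 1
  1+1+1 = 1 carry 1
  0+0+1 = 1
  0+1 = 1
  1+0 = 1
  0+0 = 0
  1+1 = 0 carry 1
  1+1+1 = 1 carry 1
  1+0+1 = 0 carry 1
  0+1+1 = 0 carry 1
  0+1+1 = 0 carry 1
  1+1+1 = 1 carry 1
  0+0+1 = 1
  0+0 = 0
  1+0 = 1
  1+0 = 1
  0+0 = 0
  0+1 = 1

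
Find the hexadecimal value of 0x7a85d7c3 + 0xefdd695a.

0x16a63411d

Add column by column in base 16, right to left:
  3+a = d
  c+5 = 1 carry 1
  7+9+1 = 1 carry 1
  d+6+1 = 4 carry 1
  5+d+1 = 3 carry 1
  8+d+1 = 6 carry 1
  a+f+1 = a carry 1
  7+e+1 = 6 carry 1
  final carry 1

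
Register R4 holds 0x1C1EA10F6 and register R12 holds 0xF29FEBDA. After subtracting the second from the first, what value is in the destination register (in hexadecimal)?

Subtract column by column in base 16:
  6-A → C (borrow)
  F-D-1 → 1
  0-B → 5 (borrow)
  1-E-1 → 2 (borrow)
  A-F-1 → A (borrow)
  E-9-1 → 4
  1-2 → F (borrow)
  C-F-1 → C (borrow)
  1-0-1 → 0

0xCF4A251C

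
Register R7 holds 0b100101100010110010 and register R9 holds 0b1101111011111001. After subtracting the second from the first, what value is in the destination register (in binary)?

Subtract column by column in base 2:
  0-1 → 1 (borrow)
  1-0-1 → 0
  0-0 → 0
  0-1 → 1 (borrow)
  1-1-1 → 1 (borrow)
  1-1-1 → 1 (borrow)
  0-1-1 → 0 (borrow)
  1-1-1 → 1 (borrow)
  0-0-1 → 1 (borrow)
  0-1-1 → 0 (borrow)
  0-1-1 → 0 (borrow)
  1-1-1 → 1 (borrow)
  1-1-1 → 1 (borrow)
  0-0-1 → 1 (borrow)
  1-1-1 → 1 (borrow)
  0-1-1 → 0 (borrow)
  0-0-1 → 1 (borrow)
  1-0-1 → 0

0b10111100110111001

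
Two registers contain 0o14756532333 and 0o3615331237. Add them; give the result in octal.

0o20574063572

Add column by column in base 8, right to left:
  3+7 = 2 carry 1
  3+3+1 = 7
  3+2 = 5
  2+1 = 3
  3+3 = 6
  5+3 = 0 carry 1
  6+5+1 = 4 carry 1
  5+1+1 = 7
  7+6 = 5 carry 1
  4+3+1 = 0 carry 1
  1+0+1 = 2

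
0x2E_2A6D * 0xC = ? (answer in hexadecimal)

Multiply each base-16 digit by 12, carrying:
  D×12 = 156 → write C carry 9
  6×12+9 = 81 → write 1 carry 5
  A×12+5 = 125 → write D carry 7
  2×12+7 = 31 → write F carry 1
  E×12+1 = 169 → write 9 carry 10
  2×12+10 = 34 → write 2 carry 2
  remaining carry: 2

0x229FD1C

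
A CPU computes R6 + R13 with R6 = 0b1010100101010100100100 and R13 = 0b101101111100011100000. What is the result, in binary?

0b10000010100111000000100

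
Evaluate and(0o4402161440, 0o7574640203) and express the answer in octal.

AND each oct digit independently (no carries):
  4&7=4, 4&5=4, 0&7=0, 2&4=0, 1&6=0, 6&4=4, 1&0=0, 4&2=0, 4&0=0, 0&3=0

0o4400040000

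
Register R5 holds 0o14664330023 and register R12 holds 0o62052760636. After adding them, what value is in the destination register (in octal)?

0o76737310661

Add column by column in base 8, right to left:
  3+6 = 1 carry 1
  2+3+1 = 6
  0+6 = 6
  0+0 = 0
  3+6 = 1 carry 1
  3+7+1 = 3 carry 1
  4+2+1 = 7
  6+5 = 3 carry 1
  6+0+1 = 7
  4+2 = 6
  1+6 = 7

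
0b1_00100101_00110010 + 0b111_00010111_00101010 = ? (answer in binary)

Add column by column in base 2, right to left:
  0+0 = 0
  1+1 = 0 carry 1
  0+0+1 = 1
  0+1 = 1
  1+0 = 1
  1+1 = 0 carry 1
  0+0+1 = 1
  0+0 = 0
  1+1 = 0 carry 1
  0+1+1 = 0 carry 1
  1+1+1 = 1 carry 1
  0+0+1 = 1
  0+1 = 1
  1+0 = 1
  0+0 = 0
  0+0 = 0
  1+1 = 0 carry 1
  0+1+1 = 0 carry 1
  0+1+1 = 0 carry 1
  final carry 1

0b10000011110001011100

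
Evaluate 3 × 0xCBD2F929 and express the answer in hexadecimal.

Multiply each base-16 digit by 3, carrying:
  9×3 = 27 → write B carry 1
  2×3+1 = 7 → write 7
  9×3 = 27 → write B carry 1
  F×3+1 = 46 → write E carry 2
  2×3+2 = 8 → write 8
  D×3 = 39 → write 7 carry 2
  B×3+2 = 35 → write 3 carry 2
  C×3+2 = 38 → write 6 carry 2
  remaining carry: 2

0x26378EB7B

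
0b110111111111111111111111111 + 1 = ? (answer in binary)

0b111000000000000000000000000

The trailing 24 digits are 1 (max in base 2), so adding 1 cascades: they roll to 0 and the next digit up increments.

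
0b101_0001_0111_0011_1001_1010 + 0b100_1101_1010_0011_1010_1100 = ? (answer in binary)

Add column by column in base 2, right to left:
  0+0 = 0
  1+0 = 1
  0+1 = 1
  1+1 = 0 carry 1
  1+0+1 = 0 carry 1
  0+1+1 = 0 carry 1
  0+0+1 = 1
  1+1 = 0 carry 1
  1+1+1 = 1 carry 1
  1+1+1 = 1 carry 1
  0+0+1 = 1
  0+0 = 0
  1+0 = 1
  1+1 = 0 carry 1
  1+0+1 = 0 carry 1
  0+1+1 = 0 carry 1
  1+1+1 = 1 carry 1
  0+0+1 = 1
  0+1 = 1
  0+1 = 1
  1+0 = 1
  0+0 = 0
  1+1 = 0 carry 1
  final carry 1

0b100111110001011101000110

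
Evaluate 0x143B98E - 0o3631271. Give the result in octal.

0o115103325

0x143B98E = 0o120734616 in octal.
Subtract column by column in base 8:
  6-1 → 5
  1-7 → 2 (borrow)
  6-2-1 → 3
  4-1 → 3
  3-3 → 0
  7-6 → 1
  0-3 → 5 (borrow)
  2-0-1 → 1
  1-0 → 1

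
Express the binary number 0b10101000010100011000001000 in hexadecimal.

Group the bits into nibbles: 0010 1010 0001 0100 0110 0000 1000 → 2a14608.

0x2a14608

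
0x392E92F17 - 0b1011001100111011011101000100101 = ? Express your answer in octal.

0o147122672362

0x392E92F17 = 0o162272227427 in octal.
0b1011001100111011011101000100101 = 0o13147335045 in octal.
Subtract column by column in base 8:
  7-5 → 2
  2-4 → 6 (borrow)
  4-0-1 → 3
  7-5 → 2
  2-3 → 7 (borrow)
  2-3-1 → 6 (borrow)
  2-7-1 → 2 (borrow)
  7-4-1 → 2
  2-1 → 1
  2-3 → 7 (borrow)
  6-1-1 → 4
  1-0 → 1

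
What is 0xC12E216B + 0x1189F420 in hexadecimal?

0xD2B8158B

Add column by column in base 16, right to left:
  B+0 = B
  6+2 = 8
  1+4 = 5
  2+F = 1 carry 1
  E+9+1 = 8 carry 1
  2+8+1 = B
  1+1 = 2
  C+1 = D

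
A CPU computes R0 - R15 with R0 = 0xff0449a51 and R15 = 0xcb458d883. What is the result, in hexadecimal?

Subtract column by column in base 16:
  1-3 → e (borrow)
  5-8-1 → c (borrow)
  a-8-1 → 1
  9-d → c (borrow)
  4-8-1 → b (borrow)
  4-5-1 → e (borrow)
  0-4-1 → b (borrow)
  f-b-1 → 3
  f-c → 3

0x33bebc1ce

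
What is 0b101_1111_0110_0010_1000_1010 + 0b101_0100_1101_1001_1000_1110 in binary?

Add column by column in base 2, right to left:
  0+0 = 0
  1+1 = 0 carry 1
  0+1+1 = 0 carry 1
  1+1+1 = 1 carry 1
  0+0+1 = 1
  0+0 = 0
  0+0 = 0
  1+1 = 0 carry 1
  0+1+1 = 0 carry 1
  1+0+1 = 0 carry 1
  0+0+1 = 1
  0+1 = 1
  0+1 = 1
  1+0 = 1
  1+1 = 0 carry 1
  0+1+1 = 0 carry 1
  1+0+1 = 0 carry 1
  1+0+1 = 0 carry 1
  1+1+1 = 1 carry 1
  1+0+1 = 0 carry 1
  1+1+1 = 1 carry 1
  0+0+1 = 1
  1+1 = 0 carry 1
  final carry 1

0b101101000011110000011000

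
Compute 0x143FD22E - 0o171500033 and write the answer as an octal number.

0o2226251023

0x143FD22E = 0o2417751056 in octal.
Subtract column by column in base 8:
  6-3 → 3
  5-3 → 2
  0-0 → 0
  1-0 → 1
  5-0 → 5
  7-5 → 2
  7-1 → 6
  1-7 → 2 (borrow)
  4-1-1 → 2
  2-0 → 2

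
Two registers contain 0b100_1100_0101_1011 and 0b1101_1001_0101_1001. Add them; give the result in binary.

Add column by column in base 2, right to left:
  1+1 = 0 carry 1
  1+0+1 = 0 carry 1
  0+0+1 = 1
  1+1 = 0 carry 1
  1+1+1 = 1 carry 1
  0+0+1 = 1
  1+1 = 0 carry 1
  0+0+1 = 1
  0+1 = 1
  0+0 = 0
  1+0 = 1
  1+1 = 0 carry 1
  0+1+1 = 0 carry 1
  0+0+1 = 1
  1+1 = 0 carry 1
  0+1+1 = 0 carry 1
  final carry 1

0b10010010110110100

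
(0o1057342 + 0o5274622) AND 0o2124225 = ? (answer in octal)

Add column by column in base 8, right to left:
  2+2 = 4
  4+2 = 6
  3+6 = 1 carry 1
  7+4+1 = 4 carry 1
  5+7+1 = 5 carry 1
  0+2+1 = 3
  1+5 = 6
Sum = 0o6354164; now AND with 0o2124225:
  6&2=2, 3&1=1, 5&2=0, 4&4=4, 1&2=0, 6&2=2, 4&5=4

0o2104024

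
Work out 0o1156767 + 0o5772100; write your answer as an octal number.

0o7151067

Add column by column in base 8, right to left:
  7+0 = 7
  6+0 = 6
  7+1 = 0 carry 1
  6+2+1 = 1 carry 1
  5+7+1 = 5 carry 1
  1+7+1 = 1 carry 1
  1+5+1 = 7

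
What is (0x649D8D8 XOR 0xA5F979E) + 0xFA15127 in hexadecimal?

0x1BB7A06D

First 0x649D8D8 XOR 0xA5F979E = 0xC164F46.
Add column by column in base 16, right to left:
  6+7 = D
  4+2 = 6
  F+1 = 0 carry 1
  4+5+1 = A
  6+1 = 7
  1+A = B
  C+F = B carry 1
  final carry 1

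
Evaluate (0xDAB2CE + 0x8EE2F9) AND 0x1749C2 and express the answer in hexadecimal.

0x101C2

Add column by column in base 16, right to left:
  E+9 = 7 carry 1
  C+F+1 = C carry 1
  2+2+1 = 5
  B+E = 9 carry 1
  A+E+1 = 9 carry 1
  D+8+1 = 6 carry 1
  final carry 1
Sum = 0x16995C7; now AND with 0x1749C2:
  1&0=0, 6&1=0, 9&7=1, 9&4=0, 5&9=1, C&C=C, 7&2=2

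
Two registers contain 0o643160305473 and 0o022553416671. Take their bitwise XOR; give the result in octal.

0o661433713202

XOR each oct digit independently (no carries):
  6^0=6, 4^2=6, 3^2=1, 1^5=4, 6^5=3, 0^3=3, 3^4=7, 0^1=1, 5^6=3, 4^6=2, 7^7=0, 3^1=2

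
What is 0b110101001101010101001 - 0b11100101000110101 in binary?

0b110001101000001110100

Subtract column by column in base 2:
  1-1 → 0
  0-0 → 0
  0-1 → 1 (borrow)
  1-0-1 → 0
  0-1 → 1 (borrow)
  1-1-1 → 1 (borrow)
  0-0-1 → 1 (borrow)
  1-0-1 → 0
  0-0 → 0
  1-1 → 0
  0-0 → 0
  1-1 → 0
  1-0 → 1
  0-0 → 0
  0-1 → 1 (borrow)
  1-1-1 → 1 (borrow)
  0-1-1 → 0 (borrow)
  1-0-1 → 0
  0-0 → 0
  1-0 → 1
  1-0 → 1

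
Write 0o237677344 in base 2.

Each octal digit is 3 bits: 2=010 3=011 7=111 6=110 7=111 7=111 3=011 4=100 4=100.

0b10011111110111111011100100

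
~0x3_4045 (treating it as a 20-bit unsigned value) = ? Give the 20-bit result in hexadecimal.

0xCBFBA

Each hex digit d becomes F−d:
  3→C, 4→B, 0→F, 4→B, 5→A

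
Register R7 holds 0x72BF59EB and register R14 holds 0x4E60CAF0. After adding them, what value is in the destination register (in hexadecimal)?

0xC12024DB

Add column by column in base 16, right to left:
  B+0 = B
  E+F = D carry 1
  9+A+1 = 4 carry 1
  5+C+1 = 2 carry 1
  F+0+1 = 0 carry 1
  B+6+1 = 2 carry 1
  2+E+1 = 1 carry 1
  7+4+1 = C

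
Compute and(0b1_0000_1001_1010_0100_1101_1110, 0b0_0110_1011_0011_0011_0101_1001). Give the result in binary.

AND bit by bit (1 only where both bits are 1):
  1000010011010010011011110
& 0011010110011001101011001
= 0000010010010000001011000

0b0000010010010000001011000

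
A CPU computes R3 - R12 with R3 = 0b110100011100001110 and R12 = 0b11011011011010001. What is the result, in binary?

Subtract column by column in base 2:
  0-1 → 1 (borrow)
  1-0-1 → 0
  1-0 → 1
  1-0 → 1
  0-1 → 1 (borrow)
  0-0-1 → 1 (borrow)
  0-1-1 → 0 (borrow)
  0-1-1 → 0 (borrow)
  1-0-1 → 0
  1-1 → 0
  1-1 → 0
  0-0 → 0
  0-1 → 1 (borrow)
  0-1-1 → 0 (borrow)
  1-0-1 → 0
  0-1 → 1 (borrow)
  1-1-1 → 1 (borrow)
  1-0-1 → 0

0b11001000000111101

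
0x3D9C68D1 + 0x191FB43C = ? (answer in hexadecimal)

Add column by column in base 16, right to left:
  1+C = D
  D+3 = 0 carry 1
  8+4+1 = D
  6+B = 1 carry 1
  C+F+1 = C carry 1
  9+1+1 = B
  D+9 = 6 carry 1
  3+1+1 = 5

0x56BC1D0D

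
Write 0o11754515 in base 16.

0x27D94D

Each octal digit is 3 bits: 1=001 1=001 7=111 5=101 4=100 5=101 1=001 5=101.
Group the bits into nibbles: 0010 0111 1101 1001 0100 1101 → 27D94D.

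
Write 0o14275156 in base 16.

0x317a6e

Each octal digit is 3 bits: 1=001 4=100 2=010 7=111 5=101 1=001 5=101 6=110.
Group the bits into nibbles: 0011 0001 0111 1010 0110 1110 → 317a6e.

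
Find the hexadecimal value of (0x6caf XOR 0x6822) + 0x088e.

0xd1b

First 0x6caf XOR 0x6822 = 0x048d.
Add column by column in base 16, right to left:
  d+e = b carry 1
  8+8+1 = 1 carry 1
  4+8+1 = d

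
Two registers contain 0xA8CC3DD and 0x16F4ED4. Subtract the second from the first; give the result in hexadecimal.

0x91D7509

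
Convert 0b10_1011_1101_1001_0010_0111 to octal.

0o12754447

Group the bits in threes: 001 010 111 101 100 100 100 111 → 12754447.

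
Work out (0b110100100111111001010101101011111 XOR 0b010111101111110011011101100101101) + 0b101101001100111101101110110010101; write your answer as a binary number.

First 0b110100100111111001010101101011111 XOR 0b010111101111110011011101100101101 = 0b100011001000001010001000001110010.
Add column by column in base 2, right to left:
  0+1 = 1
  1+0 = 1
  0+1 = 1
  0+0 = 0
  1+1 = 0 carry 1
  1+0+1 = 0 carry 1
  1+0+1 = 0 carry 1
  0+1+1 = 0 carry 1
  0+1+1 = 0 carry 1
  0+0+1 = 1
  0+1 = 1
  0+1 = 1
  1+1 = 0 carry 1
  0+0+1 = 1
  0+1 = 1
  0+1 = 1
  1+0 = 1
  0+1 = 1
  1+1 = 0 carry 1
  0+1+1 = 0 carry 1
  0+1+1 = 0 carry 1
  0+0+1 = 1
  0+0 = 0
  0+1 = 1
  1+1 = 0 carry 1
  0+0+1 = 1
  0+0 = 0
  1+1 = 0 carry 1
  1+0+1 = 0 carry 1
  0+1+1 = 0 carry 1
  0+1+1 = 0 carry 1
  0+0+1 = 1
  1+1 = 0 carry 1
  final carry 1

0b1010000010101000111110111000000111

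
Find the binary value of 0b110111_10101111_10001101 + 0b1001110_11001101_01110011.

Add column by column in base 2, right to left:
  1+1 = 0 carry 1
  0+1+1 = 0 carry 1
  1+0+1 = 0 carry 1
  1+0+1 = 0 carry 1
  0+1+1 = 0 carry 1
  0+1+1 = 0 carry 1
  0+1+1 = 0 carry 1
  1+0+1 = 0 carry 1
  1+1+1 = 1 carry 1
  1+0+1 = 0 carry 1
  1+1+1 = 1 carry 1
  1+1+1 = 1 carry 1
  0+0+1 = 1
  1+0 = 1
  0+1 = 1
  1+1 = 0 carry 1
  1+0+1 = 0 carry 1
  1+1+1 = 1 carry 1
  1+1+1 = 1 carry 1
  0+1+1 = 0 carry 1
  1+0+1 = 0 carry 1
  1+0+1 = 0 carry 1
  0+1+1 = 0 carry 1
  final carry 1

0b100001100111110100000000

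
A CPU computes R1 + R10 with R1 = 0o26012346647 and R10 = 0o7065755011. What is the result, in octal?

Add column by column in base 8, right to left:
  7+1 = 0 carry 1
  4+1+1 = 6
  6+0 = 6
  6+5 = 3 carry 1
  4+5+1 = 2 carry 1
  3+7+1 = 3 carry 1
  2+5+1 = 0 carry 1
  1+6+1 = 0 carry 1
  0+0+1 = 1
  6+7 = 5 carry 1
  2+0+1 = 3

0o35100323660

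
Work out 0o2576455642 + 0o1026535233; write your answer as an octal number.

0o3625213075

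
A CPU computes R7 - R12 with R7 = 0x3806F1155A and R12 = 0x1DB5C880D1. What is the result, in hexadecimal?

0x1A51289489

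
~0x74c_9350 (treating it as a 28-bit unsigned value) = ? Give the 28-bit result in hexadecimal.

Each hex digit d becomes f−d:
  7→8, 4→b, c→3, 9→6, 3→c, 5→a, 0→f

0x8b36caf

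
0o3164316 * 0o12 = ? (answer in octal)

0o40214014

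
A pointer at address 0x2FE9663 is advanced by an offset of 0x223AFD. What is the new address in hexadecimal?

0x320D160

Add column by column in base 16, right to left:
  3+D = 0 carry 1
  6+F+1 = 6 carry 1
  6+A+1 = 1 carry 1
  9+3+1 = D
  E+2 = 0 carry 1
  F+2+1 = 2 carry 1
  2+0+1 = 3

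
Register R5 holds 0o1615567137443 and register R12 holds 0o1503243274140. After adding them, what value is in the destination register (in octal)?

0o3321032433603

Add column by column in base 8, right to left:
  3+0 = 3
  4+4 = 0 carry 1
  4+1+1 = 6
  7+4 = 3 carry 1
  3+7+1 = 3 carry 1
  1+2+1 = 4
  7+3 = 2 carry 1
  6+4+1 = 3 carry 1
  5+2+1 = 0 carry 1
  5+3+1 = 1 carry 1
  1+0+1 = 2
  6+5 = 3 carry 1
  1+1+1 = 3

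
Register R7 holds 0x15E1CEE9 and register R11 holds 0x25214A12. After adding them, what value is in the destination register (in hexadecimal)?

Add column by column in base 16, right to left:
  9+2 = B
  E+1 = F
  E+A = 8 carry 1
  C+4+1 = 1 carry 1
  1+1+1 = 3
  E+2 = 0 carry 1
  5+5+1 = B
  1+2 = 3

0x3B0318FB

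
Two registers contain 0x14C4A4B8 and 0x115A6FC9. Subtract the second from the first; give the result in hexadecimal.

Subtract column by column in base 16:
  8-9 → F (borrow)
  B-C-1 → E (borrow)
  4-F-1 → 4 (borrow)
  A-6-1 → 3
  4-A → A (borrow)
  C-5-1 → 6
  4-1 → 3
  1-1 → 0

0x36A34EF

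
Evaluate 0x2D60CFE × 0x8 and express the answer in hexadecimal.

0x16B067F0

Multiply each base-16 digit by 8, carrying:
  E×8 = 112 → write 0 carry 7
  F×8+7 = 127 → write F carry 7
  C×8+7 = 103 → write 7 carry 6
  0×8+6 = 6 → write 6
  6×8 = 48 → write 0 carry 3
  D×8+3 = 107 → write B carry 6
  2×8+6 = 22 → write 6 carry 1
  remaining carry: 1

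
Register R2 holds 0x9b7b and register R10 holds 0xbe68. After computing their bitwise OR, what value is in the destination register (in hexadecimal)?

OR each hex digit independently (no carries):
  9|b=b, b|e=f, 7|6=7, b|8=b

0xbf7b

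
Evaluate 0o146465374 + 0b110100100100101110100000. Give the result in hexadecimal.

0x26cb69c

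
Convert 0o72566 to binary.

Each octal digit is 3 bits: 7=111 2=010 5=101 6=110 6=110.

0b111010101110110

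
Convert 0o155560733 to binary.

0b1101101101110000111011011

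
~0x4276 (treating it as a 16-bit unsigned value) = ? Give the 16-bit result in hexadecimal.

0xbd89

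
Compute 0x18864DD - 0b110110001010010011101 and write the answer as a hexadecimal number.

0x16D5040

0b110110001010010011101 = 0x1B149D in hexadecimal.
Subtract column by column in base 16:
  D-D → 0
  D-9 → 4
  4-4 → 0
  6-1 → 5
  8-B → D (borrow)
  8-1-1 → 6
  1-0 → 1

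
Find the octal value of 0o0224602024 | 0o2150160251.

OR each oct digit independently (no carries):
  0|2=2, 2|1=3, 2|5=7, 4|0=4, 6|1=7, 0|6=6, 2|0=2, 0|2=2, 2|5=7, 4|1=5

0o2374762275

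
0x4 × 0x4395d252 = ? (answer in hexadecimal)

Multiply each base-16 digit by 4, carrying:
  2×4 = 8 → write 8
  5×4 = 20 → write 4 carry 1
  2×4+1 = 9 → write 9
  d×4 = 52 → write 4 carry 3
  5×4+3 = 23 → write 7 carry 1
  9×4+1 = 37 → write 5 carry 2
  3×4+2 = 14 → write e
  4×4 = 16 → write 0 carry 1
  remaining carry: 1

0x10e574948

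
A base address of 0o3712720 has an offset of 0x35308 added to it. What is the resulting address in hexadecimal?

0x12E8D8

0o3712720 = 0xF95D0 in hexadecimal.
Add column by column in base 16, right to left:
  0+8 = 8
  D+0 = D
  5+3 = 8
  9+5 = E
  F+3 = 2 carry 1
  final carry 1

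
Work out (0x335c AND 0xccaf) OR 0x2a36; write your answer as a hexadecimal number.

0x2a3e

0x335c AND 0xccaf = 0x000c.
Then OR with 0x2a36.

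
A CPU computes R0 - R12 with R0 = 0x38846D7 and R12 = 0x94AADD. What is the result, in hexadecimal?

Subtract column by column in base 16:
  7-D → A (borrow)
  D-D-1 → F (borrow)
  6-A-1 → B (borrow)
  4-A-1 → 9 (borrow)
  8-4-1 → 3
  8-9 → F (borrow)
  3-0-1 → 2

0x2F39BFA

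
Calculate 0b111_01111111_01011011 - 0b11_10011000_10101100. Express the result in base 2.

0b111110011010101111

Subtract column by column in base 2:
  1-0 → 1
  1-0 → 1
  0-1 → 1 (borrow)
  1-1-1 → 1 (borrow)
  1-0-1 → 0
  0-1 → 1 (borrow)
  1-0-1 → 0
  0-1 → 1 (borrow)
  1-0-1 → 0
  1-0 → 1
  1-0 → 1
  1-1 → 0
  1-1 → 0
  1-0 → 1
  1-0 → 1
  0-1 → 1 (borrow)
  1-1-1 → 1 (borrow)
  1-1-1 → 1 (borrow)
  1-0-1 → 0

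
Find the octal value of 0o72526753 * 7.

Multiply each base-8 digit by 7, carrying:
  3×7 = 21 → write 5 carry 2
  5×7+2 = 37 → write 5 carry 4
  7×7+4 = 53 → write 5 carry 6
  6×7+6 = 48 → write 0 carry 6
  2×7+6 = 20 → write 4 carry 2
  5×7+2 = 37 → write 5 carry 4
  2×7+4 = 18 → write 2 carry 2
  7×7+2 = 51 → write 3 carry 6
  remaining carry: 6

0o632540555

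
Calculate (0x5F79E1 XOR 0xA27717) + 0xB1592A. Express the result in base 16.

0x1AE6820

First 0x5F79E1 XOR 0xA27717 = 0xFD0EF6.
Add column by column in base 16, right to left:
  6+A = 0 carry 1
  F+2+1 = 2 carry 1
  E+9+1 = 8 carry 1
  0+5+1 = 6
  D+1 = E
  F+B = A carry 1
  final carry 1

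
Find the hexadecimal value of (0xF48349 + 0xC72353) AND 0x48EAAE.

0x8A28C

Add column by column in base 16, right to left:
  9+3 = C
  4+5 = 9
  3+3 = 6
  8+2 = A
  4+7 = B
  F+C = B carry 1
  final carry 1
Sum = 0x1BBA69C; now AND with 0x48EAAE:
  1&0=0, B&4=0, B&8=8, A&E=A, 6&A=2, 9&A=8, C&E=C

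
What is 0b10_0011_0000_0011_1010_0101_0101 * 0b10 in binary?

Multiply each base-2 digit by 2, carrying:
  1×2 = 2 → write 0 carry 1
  0×2+1 = 1 → write 1
  1×2 = 2 → write 0 carry 1
  0×2+1 = 1 → write 1
  1×2 = 2 → write 0 carry 1
  0×2+1 = 1 → write 1
  1×2 = 2 → write 0 carry 1
  0×2+1 = 1 → write 1
  0×2 = 0 → write 0
  1×2 = 2 → write 0 carry 1
  0×2+1 = 1 → write 1
  1×2 = 2 → write 0 carry 1
  1×2+1 = 3 → write 1 carry 1
  1×2+1 = 3 → write 1 carry 1
  0×2+1 = 1 → write 1
  0×2 = 0 → write 0
  0×2 = 0 → write 0
  0×2 = 0 → write 0
  0×2 = 0 → write 0
  0×2 = 0 → write 0
  1×2 = 2 → write 0 carry 1
  1×2+1 = 3 → write 1 carry 1
  0×2+1 = 1 → write 1
  0×2 = 0 → write 0
  0×2 = 0 → write 0
  1×2 = 2 → write 0 carry 1
  remaining carry: 1

0b100011000000111010010101010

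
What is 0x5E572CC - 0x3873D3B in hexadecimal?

0x25E3591

Subtract column by column in base 16:
  C-B → 1
  C-3 → 9
  2-D → 5 (borrow)
  7-3-1 → 3
  5-7 → E (borrow)
  E-8-1 → 5
  5-3 → 2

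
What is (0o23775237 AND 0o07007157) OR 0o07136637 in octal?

0o23775237 AND 0o07007157 = 0o03005017.
Then OR with 0o07136637.

0o7137637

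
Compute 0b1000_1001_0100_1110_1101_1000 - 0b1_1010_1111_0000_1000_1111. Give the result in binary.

Subtract column by column in base 2:
  0-1 → 1 (borrow)
  0-1-1 → 0 (borrow)
  0-1-1 → 0 (borrow)
  1-1-1 → 1 (borrow)
  1-0-1 → 0
  0-0 → 0
  1-0 → 1
  1-1 → 0
  0-0 → 0
  1-0 → 1
  1-0 → 1
  1-0 → 1
  0-1 → 1 (borrow)
  0-1-1 → 0 (borrow)
  1-1-1 → 1 (borrow)
  0-1-1 → 0 (borrow)
  1-0-1 → 0
  0-1 → 1 (borrow)
  0-0-1 → 1 (borrow)
  1-1-1 → 1 (borrow)
  0-1-1 → 0 (borrow)
  0-0-1 → 1 (borrow)
  0-0-1 → 1 (borrow)
  1-0-1 → 0

0b11011100101111001001001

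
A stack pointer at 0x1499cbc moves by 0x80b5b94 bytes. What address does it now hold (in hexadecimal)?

0x954f850

Add column by column in base 16, right to left:
  c+4 = 0 carry 1
  b+9+1 = 5 carry 1
  c+b+1 = 8 carry 1
  9+5+1 = f
  9+b = 4 carry 1
  4+0+1 = 5
  1+8 = 9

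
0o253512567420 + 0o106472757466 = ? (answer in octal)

0o362205547106

Add column by column in base 8, right to left:
  0+6 = 6
  2+6 = 0 carry 1
  4+4+1 = 1 carry 1
  7+7+1 = 7 carry 1
  6+5+1 = 4 carry 1
  5+7+1 = 5 carry 1
  2+2+1 = 5
  1+7 = 0 carry 1
  5+4+1 = 2 carry 1
  3+6+1 = 2 carry 1
  5+0+1 = 6
  2+1 = 3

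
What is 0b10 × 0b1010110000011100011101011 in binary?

0b10101100000111000111010110

Multiply each base-2 digit by 2, carrying:
  1×2 = 2 → write 0 carry 1
  1×2+1 = 3 → write 1 carry 1
  0×2+1 = 1 → write 1
  1×2 = 2 → write 0 carry 1
  0×2+1 = 1 → write 1
  1×2 = 2 → write 0 carry 1
  1×2+1 = 3 → write 1 carry 1
  1×2+1 = 3 → write 1 carry 1
  0×2+1 = 1 → write 1
  0×2 = 0 → write 0
  0×2 = 0 → write 0
  1×2 = 2 → write 0 carry 1
  1×2+1 = 3 → write 1 carry 1
  1×2+1 = 3 → write 1 carry 1
  0×2+1 = 1 → write 1
  0×2 = 0 → write 0
  0×2 = 0 → write 0
  0×2 = 0 → write 0
  0×2 = 0 → write 0
  1×2 = 2 → write 0 carry 1
  1×2+1 = 3 → write 1 carry 1
  0×2+1 = 1 → write 1
  1×2 = 2 → write 0 carry 1
  0×2+1 = 1 → write 1
  1×2 = 2 → write 0 carry 1
  remaining carry: 1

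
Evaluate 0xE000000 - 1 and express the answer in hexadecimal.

The trailing 6 digits are 0, so subtracting 1 borrows through: they become F and the next digit up decrements.

0xDFFFFFF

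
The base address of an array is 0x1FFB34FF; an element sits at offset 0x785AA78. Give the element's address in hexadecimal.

0x2780DF77

Add column by column in base 16, right to left:
  F+8 = 7 carry 1
  F+7+1 = 7 carry 1
  4+A+1 = F
  3+A = D
  B+5 = 0 carry 1
  F+8+1 = 8 carry 1
  F+7+1 = 7 carry 1
  1+0+1 = 2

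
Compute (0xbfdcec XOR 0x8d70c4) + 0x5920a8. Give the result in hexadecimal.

0x8bccd0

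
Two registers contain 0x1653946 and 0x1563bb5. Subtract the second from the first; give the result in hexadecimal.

0xefd91

Subtract column by column in base 16:
  6-5 → 1
  4-b → 9 (borrow)
  9-b-1 → d (borrow)
  3-3-1 → f (borrow)
  5-6-1 → e (borrow)
  6-5-1 → 0
  1-1 → 0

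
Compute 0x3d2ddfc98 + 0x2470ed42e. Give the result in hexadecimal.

Add column by column in base 16, right to left:
  8+e = 6 carry 1
  9+2+1 = c
  c+4 = 0 carry 1
  f+d+1 = d carry 1
  d+e+1 = c carry 1
  d+0+1 = e
  2+7 = 9
  d+4 = 1 carry 1
  3+2+1 = 6

0x619ecd0c6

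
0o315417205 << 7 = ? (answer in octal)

0o63303641200

7 bits is not a whole number of base-8 digits; in binary: 11001101100001111010000101 << 7 = 110011011000011110100001010000000.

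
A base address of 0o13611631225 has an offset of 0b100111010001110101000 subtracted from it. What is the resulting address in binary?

0o13611631225 = 0b1011110001001110011001010010101 in binary.
Subtract column by column in base 2:
  1-0 → 1
  0-0 → 0
  1-0 → 1
  0-1 → 1 (borrow)
  1-0-1 → 0
  0-1 → 1 (borrow)
  0-0-1 → 1 (borrow)
  1-1-1 → 1 (borrow)
  0-1-1 → 0 (borrow)
  1-1-1 → 1 (borrow)
  0-0-1 → 1 (borrow)
  0-0-1 → 1 (borrow)
  1-0-1 → 0
  1-1 → 0
  0-0 → 0
  0-1 → 1 (borrow)
  1-1-1 → 1 (borrow)
  1-1-1 → 1 (borrow)
  1-0-1 → 0
  0-0 → 0
  0-1 → 1 (borrow)
  1-0-1 → 0
  0-0 → 0
  0-0 → 0
  0-0 → 0
  1-0 → 1
  1-0 → 1
  1-0 → 1
  1-0 → 1
  0-0 → 0
  1-0 → 1

0b1011110000100111000111011101101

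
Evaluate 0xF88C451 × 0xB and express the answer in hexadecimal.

0xAAE06F7B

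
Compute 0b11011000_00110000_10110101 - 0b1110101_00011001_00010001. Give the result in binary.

Subtract column by column in base 2:
  1-1 → 0
  0-0 → 0
  1-0 → 1
  0-0 → 0
  1-1 → 0
  1-0 → 1
  0-0 → 0
  1-0 → 1
  0-1 → 1 (borrow)
  0-0-1 → 1 (borrow)
  0-0-1 → 1 (borrow)
  0-1-1 → 0 (borrow)
  1-1-1 → 1 (borrow)
  1-0-1 → 0
  0-0 → 0
  0-0 → 0
  0-1 → 1 (borrow)
  0-0-1 → 1 (borrow)
  0-1-1 → 0 (borrow)
  1-0-1 → 0
  1-1 → 0
  0-1 → 1 (borrow)
  1-1-1 → 1 (borrow)
  1-0-1 → 0

0b11000110001011110100100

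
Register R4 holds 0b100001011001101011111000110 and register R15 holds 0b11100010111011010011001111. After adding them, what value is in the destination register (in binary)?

Add column by column in base 2, right to left:
  0+1 = 1
  1+1 = 0 carry 1
  1+1+1 = 1 carry 1
  0+1+1 = 0 carry 1
  0+0+1 = 1
  0+0 = 0
  1+1 = 0 carry 1
  1+1+1 = 1 carry 1
  1+0+1 = 0 carry 1
  1+0+1 = 0 carry 1
  1+1+1 = 1 carry 1
  0+0+1 = 1
  1+1 = 0 carry 1
  0+1+1 = 0 carry 1
  1+0+1 = 0 carry 1
  1+1+1 = 1 carry 1
  0+1+1 = 0 carry 1
  0+1+1 = 0 carry 1
  1+0+1 = 0 carry 1
  1+1+1 = 1 carry 1
  0+0+1 = 1
  1+0 = 1
  0+0 = 0
  0+1 = 1
  0+1 = 1
  0+1 = 1
  1+0 = 1

0b111101110001000110010010101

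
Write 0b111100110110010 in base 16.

0x79b2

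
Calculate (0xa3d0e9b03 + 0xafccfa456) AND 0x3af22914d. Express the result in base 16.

0x129021149

Add column by column in base 16, right to left:
  3+6 = 9
  0+5 = 5
  b+4 = f
  9+a = 3 carry 1
  e+f+1 = e carry 1
  0+c+1 = d
  d+c = 9 carry 1
  3+f+1 = 3 carry 1
  a+a+1 = 5 carry 1
  final carry 1
Sum = 0x1539de3f59; now AND with 0x3af22914d:
  1&0=0, 5&3=1, 3&a=2, 9&f=9, d&2=0, e&2=2, 3&9=1, f&1=1, 5&4=4, 9&d=9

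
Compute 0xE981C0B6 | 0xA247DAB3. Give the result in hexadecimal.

OR each hex digit independently (no carries):
  E|A=E, 9|2=B, 8|4=C, 1|7=7, C|D=D, 0|A=A, B|B=B, 6|3=7

0xEBC7DAB7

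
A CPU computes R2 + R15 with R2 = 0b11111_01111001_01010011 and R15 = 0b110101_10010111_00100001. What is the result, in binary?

0b10101010001000001110100

Add column by column in base 2, right to left:
  1+1 = 0 carry 1
  1+0+1 = 0 carry 1
  0+0+1 = 1
  0+0 = 0
  1+0 = 1
  0+1 = 1
  1+0 = 1
  0+0 = 0
  1+1 = 0 carry 1
  0+1+1 = 0 carry 1
  0+1+1 = 0 carry 1
  1+0+1 = 0 carry 1
  1+1+1 = 1 carry 1
  1+0+1 = 0 carry 1
  1+0+1 = 0 carry 1
  0+1+1 = 0 carry 1
  1+1+1 = 1 carry 1
  1+0+1 = 0 carry 1
  1+1+1 = 1 carry 1
  1+0+1 = 0 carry 1
  1+1+1 = 1 carry 1
  0+1+1 = 0 carry 1
  final carry 1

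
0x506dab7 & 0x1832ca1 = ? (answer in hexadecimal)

0x10208a1

AND each hex digit independently (no carries):
  5&1=1, 0&8=0, 6&3=2, d&2=0, a&c=8, b&a=a, 7&1=1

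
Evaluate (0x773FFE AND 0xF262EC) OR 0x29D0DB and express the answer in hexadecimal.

0x773FFE AND 0xF262EC = 0x7222EC.
Then OR with 0x29D0DB.

0x7BF2FF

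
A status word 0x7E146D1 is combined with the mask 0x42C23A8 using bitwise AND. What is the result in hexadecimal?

0x4200280

AND each hex digit independently (no carries):
  7&4=4, E&2=2, 1&C=0, 4&2=0, 6&3=2, D&A=8, 1&8=0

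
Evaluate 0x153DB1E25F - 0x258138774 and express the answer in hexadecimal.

Subtract column by column in base 16:
  F-4 → B
  5-7 → E (borrow)
  2-7-1 → A (borrow)
  E-8-1 → 5
  1-3 → E (borrow)
  B-1-1 → 9
  D-8 → 5
  3-5 → E (borrow)
  5-2-1 → 2
  1-0 → 1

0x12E59E5AEB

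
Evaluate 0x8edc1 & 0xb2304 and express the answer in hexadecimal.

AND each hex digit independently (no carries):
  8&b=8, e&2=2, d&3=1, c&0=0, 1&4=0

0x82100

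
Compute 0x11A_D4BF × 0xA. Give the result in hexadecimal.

Multiply each base-16 digit by 10, carrying:
  F×10 = 150 → write 6 carry 9
  B×10+9 = 119 → write 7 carry 7
  4×10+7 = 47 → write F carry 2
  D×10+2 = 132 → write 4 carry 8
  A×10+8 = 108 → write C carry 6
  1×10+6 = 16 → write 0 carry 1
  1×10+1 = 11 → write B

0xB0C4F76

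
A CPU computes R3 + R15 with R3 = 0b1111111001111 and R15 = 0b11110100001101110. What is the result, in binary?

Add column by column in base 2, right to left:
  1+0 = 1
  1+1 = 0 carry 1
  1+1+1 = 1 carry 1
  1+1+1 = 1 carry 1
  0+0+1 = 1
  0+1 = 1
  1+1 = 0 carry 1
  1+0+1 = 0 carry 1
  1+0+1 = 0 carry 1
  1+0+1 = 0 carry 1
  1+0+1 = 0 carry 1
  1+1+1 = 1 carry 1
  1+0+1 = 0 carry 1
  0+1+1 = 0 carry 1
  0+1+1 = 0 carry 1
  0+1+1 = 0 carry 1
  0+1+1 = 0 carry 1
  final carry 1

0b100000100000111101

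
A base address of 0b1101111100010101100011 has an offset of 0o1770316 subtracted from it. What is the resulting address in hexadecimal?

0x2fd495

0b1101111100010101100011 = 0x37c563 in hexadecimal.
0o1770316 = 0x7f0ce in hexadecimal.
Subtract column by column in base 16:
  3-e → 5 (borrow)
  6-c-1 → 9 (borrow)
  5-0-1 → 4
  c-f → d (borrow)
  7-7-1 → f (borrow)
  3-0-1 → 2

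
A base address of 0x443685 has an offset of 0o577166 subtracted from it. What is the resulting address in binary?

0b10000010011100000001111

0x443685 = 0b10001000011011010000101 in binary.
0o577166 = 0b101111111001110110 in binary.
Subtract column by column in base 2:
  1-0 → 1
  0-1 → 1 (borrow)
  1-1-1 → 1 (borrow)
  0-0-1 → 1 (borrow)
  0-1-1 → 0 (borrow)
  0-1-1 → 0 (borrow)
  0-1-1 → 0 (borrow)
  1-0-1 → 0
  0-0 → 0
  1-1 → 0
  1-1 → 0
  0-1 → 1 (borrow)
  1-1-1 → 1 (borrow)
  1-1-1 → 1 (borrow)
  0-1-1 → 0 (borrow)
  0-1-1 → 0 (borrow)
  0-0-1 → 1 (borrow)
  0-1-1 → 0 (borrow)
  1-0-1 → 0
  0-0 → 0
  0-0 → 0
  0-0 → 0
  1-0 → 1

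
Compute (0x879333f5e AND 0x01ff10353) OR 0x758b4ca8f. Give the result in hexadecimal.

0x879333f5e AND 0x01ff10353 = 0x019310352.
Then OR with 0x758b4ca8f.

0x759b5cbdf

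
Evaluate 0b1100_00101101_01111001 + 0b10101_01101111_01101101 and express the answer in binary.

0b1000011001110011100110

Add column by column in base 2, right to left:
  1+1 = 0 carry 1
  0+0+1 = 1
  0+1 = 1
  1+1 = 0 carry 1
  1+0+1 = 0 carry 1
  1+1+1 = 1 carry 1
  1+1+1 = 1 carry 1
  0+0+1 = 1
  1+1 = 0 carry 1
  0+1+1 = 0 carry 1
  1+1+1 = 1 carry 1
  1+1+1 = 1 carry 1
  0+0+1 = 1
  1+1 = 0 carry 1
  0+1+1 = 0 carry 1
  0+0+1 = 1
  0+1 = 1
  0+0 = 0
  1+1 = 0 carry 1
  1+0+1 = 0 carry 1
  0+1+1 = 0 carry 1
  final carry 1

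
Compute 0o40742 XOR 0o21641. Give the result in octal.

0o61103

XOR each oct digit independently (no carries):
  4^2=6, 0^1=1, 7^6=1, 4^4=0, 2^1=3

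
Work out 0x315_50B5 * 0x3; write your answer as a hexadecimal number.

Multiply each base-16 digit by 3, carrying:
  5×3 = 15 → write F
  B×3 = 33 → write 1 carry 2
  0×3+2 = 2 → write 2
  5×3 = 15 → write F
  5×3 = 15 → write F
  1×3 = 3 → write 3
  3×3 = 9 → write 9

0x93FF21F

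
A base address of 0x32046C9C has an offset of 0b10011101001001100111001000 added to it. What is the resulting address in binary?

0b110100011110010000011001100100

0x32046C9C = 0b110010000001000110110010011100 in binary.
Add column by column in base 2, right to left:
  0+0 = 0
  0+0 = 0
  1+0 = 1
  1+1 = 0 carry 1
  1+0+1 = 0 carry 1
  0+0+1 = 1
  0+1 = 1
  1+1 = 0 carry 1
  0+1+1 = 0 carry 1
  0+0+1 = 1
  1+0 = 1
  1+1 = 0 carry 1
  0+1+1 = 0 carry 1
  1+0+1 = 0 carry 1
  1+0+1 = 0 carry 1
  0+1+1 = 0 carry 1
  0+0+1 = 1
  0+0 = 0
  1+1 = 0 carry 1
  0+0+1 = 1
  0+1 = 1
  0+1 = 1
  0+1 = 1
  0+0 = 0
  0+0 = 0
  1+1 = 0 carry 1
  0+0+1 = 1
  0+0 = 0
  1+0 = 1
  1+0 = 1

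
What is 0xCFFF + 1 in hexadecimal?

0xD000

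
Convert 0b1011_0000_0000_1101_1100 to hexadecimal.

Group the bits into nibbles: 1011 0000 0000 1101 1100 → b00dc.

0xb00dc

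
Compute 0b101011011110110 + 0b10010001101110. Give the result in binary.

Add column by column in base 2, right to left:
  0+0 = 0
  1+1 = 0 carry 1
  1+1+1 = 1 carry 1
  0+1+1 = 0 carry 1
  1+0+1 = 0 carry 1
  1+1+1 = 1 carry 1
  1+1+1 = 1 carry 1
  1+0+1 = 0 carry 1
  0+0+1 = 1
  1+0 = 1
  1+1 = 0 carry 1
  0+0+1 = 1
  1+0 = 1
  0+1 = 1
  1+0 = 1

0b111101101100100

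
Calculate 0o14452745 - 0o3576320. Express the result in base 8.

Subtract column by column in base 8:
  5-0 → 5
  4-2 → 2
  7-3 → 4
  2-6 → 4 (borrow)
  5-7-1 → 5 (borrow)
  4-5-1 → 6 (borrow)
  4-3-1 → 0
  1-0 → 1

0o10654425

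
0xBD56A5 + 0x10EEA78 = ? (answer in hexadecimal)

Add column by column in base 16, right to left:
  5+8 = D
  A+7 = 1 carry 1
  6+A+1 = 1 carry 1
  5+E+1 = 4 carry 1
  D+E+1 = C carry 1
  B+0+1 = C
  0+1 = 1

0x1CC411D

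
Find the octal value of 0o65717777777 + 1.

0o65720000000

The trailing 7 digits are 7 (max in base 8), so adding 1 cascades: they roll to 0 and the next digit up increments.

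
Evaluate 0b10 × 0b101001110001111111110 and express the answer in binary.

0b1010011100011111111100

Multiply each base-2 digit by 2, carrying:
  0×2 = 0 → write 0
  1×2 = 2 → write 0 carry 1
  1×2+1 = 3 → write 1 carry 1
  1×2+1 = 3 → write 1 carry 1
  1×2+1 = 3 → write 1 carry 1
  1×2+1 = 3 → write 1 carry 1
  1×2+1 = 3 → write 1 carry 1
  1×2+1 = 3 → write 1 carry 1
  1×2+1 = 3 → write 1 carry 1
  1×2+1 = 3 → write 1 carry 1
  0×2+1 = 1 → write 1
  0×2 = 0 → write 0
  0×2 = 0 → write 0
  1×2 = 2 → write 0 carry 1
  1×2+1 = 3 → write 1 carry 1
  1×2+1 = 3 → write 1 carry 1
  0×2+1 = 1 → write 1
  0×2 = 0 → write 0
  1×2 = 2 → write 0 carry 1
  0×2+1 = 1 → write 1
  1×2 = 2 → write 0 carry 1
  remaining carry: 1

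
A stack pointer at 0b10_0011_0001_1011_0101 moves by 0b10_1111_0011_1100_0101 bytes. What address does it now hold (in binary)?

0b1010010010101111010

Add column by column in base 2, right to left:
  1+1 = 0 carry 1
  0+0+1 = 1
  1+1 = 0 carry 1
  0+0+1 = 1
  1+0 = 1
  1+0 = 1
  0+1 = 1
  1+1 = 0 carry 1
  1+1+1 = 1 carry 1
  0+1+1 = 0 carry 1
  0+0+1 = 1
  0+0 = 0
  1+1 = 0 carry 1
  1+1+1 = 1 carry 1
  0+1+1 = 0 carry 1
  0+1+1 = 0 carry 1
  0+0+1 = 1
  1+1 = 0 carry 1
  final carry 1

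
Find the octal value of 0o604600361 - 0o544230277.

Subtract column by column in base 8:
  1-7 → 2 (borrow)
  6-7-1 → 6 (borrow)
  3-2-1 → 0
  0-0 → 0
  0-3 → 5 (borrow)
  6-2-1 → 3
  4-4 → 0
  0-4 → 4 (borrow)
  6-5-1 → 0

0o40350062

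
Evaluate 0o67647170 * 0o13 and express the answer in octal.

0o1146057450

Multiply each base-8 digit by 11, carrying:
  0×11 = 0 → write 0
  7×11 = 77 → write 5 carry 9
  1×11+9 = 20 → write 4 carry 2
  7×11+2 = 79 → write 7 carry 9
  4×11+9 = 53 → write 5 carry 6
  6×11+6 = 72 → write 0 carry 9
  7×11+9 = 86 → write 6 carry 10
  6×11+10 = 76 → write 4 carry 9
  remaining carry: 11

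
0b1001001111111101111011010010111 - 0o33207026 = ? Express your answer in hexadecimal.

0x4991E881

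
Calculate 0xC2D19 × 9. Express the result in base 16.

Multiply each base-16 digit by 9, carrying:
  9×9 = 81 → write 1 carry 5
  1×9+5 = 14 → write E
  D×9 = 117 → write 5 carry 7
  2×9+7 = 25 → write 9 carry 1
  C×9+1 = 109 → write D carry 6
  remaining carry: 6

0x6D95E1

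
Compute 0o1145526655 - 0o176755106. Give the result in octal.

0o746551547

Subtract column by column in base 8:
  5-6 → 7 (borrow)
  5-0-1 → 4
  6-1 → 5
  6-5 → 1
  2-5 → 5 (borrow)
  5-7-1 → 5 (borrow)
  5-6-1 → 6 (borrow)
  4-7-1 → 4 (borrow)
  1-1-1 → 7 (borrow)
  1-0-1 → 0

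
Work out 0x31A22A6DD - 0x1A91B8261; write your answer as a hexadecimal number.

0x17107247C

Subtract column by column in base 16:
  D-1 → C
  D-6 → 7
  6-2 → 4
  A-8 → 2
  2-B → 7 (borrow)
  2-1-1 → 0
  A-9 → 1
  1-A → 7 (borrow)
  3-1-1 → 1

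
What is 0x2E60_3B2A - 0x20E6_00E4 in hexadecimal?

0xD7A3A46

Subtract column by column in base 16:
  A-4 → 6
  2-E → 4 (borrow)
  B-0-1 → A
  3-0 → 3
  0-6 → A (borrow)
  6-E-1 → 7 (borrow)
  E-0-1 → D
  2-2 → 0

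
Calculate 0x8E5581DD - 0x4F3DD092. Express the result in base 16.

0x3F17B14B

Subtract column by column in base 16:
  D-2 → B
  D-9 → 4
  1-0 → 1
  8-D → B (borrow)
  5-D-1 → 7 (borrow)
  5-3-1 → 1
  E-F → F (borrow)
  8-4-1 → 3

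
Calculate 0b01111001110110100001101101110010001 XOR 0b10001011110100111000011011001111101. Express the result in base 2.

XOR bit by bit (1 where the bits differ):
  01111001110110100001101101110010001
^ 10001011110100111000011011001111101
= 11110010000010011001110110111101100

0b11110010000010011001110110111101100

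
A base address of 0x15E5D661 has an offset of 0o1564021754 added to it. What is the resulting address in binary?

0b100011101101011111101001001101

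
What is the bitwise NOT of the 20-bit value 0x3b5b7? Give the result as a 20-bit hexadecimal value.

Each hex digit d becomes f−d:
  3→c, b→4, 5→a, b→4, 7→8

0xc4a48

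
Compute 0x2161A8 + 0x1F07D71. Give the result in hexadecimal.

0x211DF19

Add column by column in base 16, right to left:
  8+1 = 9
  A+7 = 1 carry 1
  1+D+1 = F
  6+7 = D
  1+0 = 1
  2+F = 1 carry 1
  0+1+1 = 2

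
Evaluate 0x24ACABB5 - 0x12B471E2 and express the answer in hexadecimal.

0x11F839D3

Subtract column by column in base 16:
  5-2 → 3
  B-E → D (borrow)
  B-1-1 → 9
  A-7 → 3
  C-4 → 8
  A-B → F (borrow)
  4-2-1 → 1
  2-1 → 1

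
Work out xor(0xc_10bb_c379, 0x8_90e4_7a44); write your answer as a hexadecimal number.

0x4805fb93d

XOR each hex digit independently (no carries):
  c^8=4, 1^9=8, 0^0=0, b^e=5, b^4=f, c^7=b, 3^a=9, 7^4=3, 9^4=d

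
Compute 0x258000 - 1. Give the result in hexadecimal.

0x257FFF

The trailing 3 digits are 0, so subtracting 1 borrows through: they become F and the next digit up decrements.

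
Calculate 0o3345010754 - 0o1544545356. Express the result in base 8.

0o1600243376

Subtract column by column in base 8:
  4-6 → 6 (borrow)
  5-5-1 → 7 (borrow)
  7-3-1 → 3
  0-5 → 3 (borrow)
  1-4-1 → 4 (borrow)
  0-5-1 → 2 (borrow)
  5-4-1 → 0
  4-4 → 0
  3-5 → 6 (borrow)
  3-1-1 → 1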